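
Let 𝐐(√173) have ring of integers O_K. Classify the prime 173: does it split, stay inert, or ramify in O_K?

173 is ramified

173 mod 4 = 1, hence disc K = 173 and O_K = ℤ[(1+√173)/2].
173 divides disc(K) = 173, so 173 ramifies.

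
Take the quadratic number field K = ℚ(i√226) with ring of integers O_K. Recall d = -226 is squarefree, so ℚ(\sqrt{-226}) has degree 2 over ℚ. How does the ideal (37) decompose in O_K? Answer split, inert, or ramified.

-226 mod 4 = 2, hence disc K = 4·(-226) = -904 and O_K = ℤ[√-226].
disc(K) = -904 is not divisible by 37; 37 is unramified.
Compute (-226/37) via Euler: 33^((37-1)/2) mod 37 = 1, so (-226/37) = 1.
(-226/37) = 1, so 37 splits.

split — (37) = 𝔭₁𝔭₂ with 𝔭₁ ≠ 𝔭₂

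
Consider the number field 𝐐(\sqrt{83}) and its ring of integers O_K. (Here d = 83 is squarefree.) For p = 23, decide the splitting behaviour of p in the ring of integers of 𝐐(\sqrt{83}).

inert — (23) stays prime in O_K

Since 83 ≢ 1 mod 4, the ring of integers is ℤ[√83] with discriminant 4·83 = 332.
23 ∤ 332, so 23 is unramified.
Euler's criterion: 83^11 mod 23 = 22. Thus (83|23) = -1.
(83/23) = -1, so 23 is inert.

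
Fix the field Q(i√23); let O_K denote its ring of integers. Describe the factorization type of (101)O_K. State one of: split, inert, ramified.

d = -23 ≡ 1 (mod 4), so O_K = ℤ[(1+√-23)/2] and disc(K) = d = -23.
disc(K) = -23 is not divisible by 101; 101 is unramified.
(-23/101) = 78^50 mod 101 = 1, giving Legendre symbol 1.
Legendre symbol 1 ⇒ 101 is split.

split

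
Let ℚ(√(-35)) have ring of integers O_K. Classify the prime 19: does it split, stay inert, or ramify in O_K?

Since -35 ≡ 1 mod 4, the ring of integers is ℤ[(1+√-35)/2] with discriminant -35.
Since gcd(19, -35) = 1 the prime 19 does not ramify.
(-35/19) = 3^9 mod 19 = 18, giving Legendre symbol -1.
d is a non-residue mod p, hence 19 remains inert in O_K.

remains prime (inert)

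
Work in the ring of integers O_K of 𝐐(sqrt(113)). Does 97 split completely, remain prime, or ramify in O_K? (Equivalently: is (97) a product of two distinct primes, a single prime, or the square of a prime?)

split

d = 113 ≡ 1 (mod 4), so O_K = ℤ[(1+√113)/2] and disc(K) = d = 113.
disc(K) = 113 is not divisible by 97; 97 is unramified.
(113/97) = 16^48 mod 97 = 1, giving Legendre symbol 1.
(113/97) = 1, so 97 splits.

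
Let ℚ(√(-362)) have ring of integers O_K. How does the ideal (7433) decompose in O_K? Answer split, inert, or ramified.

-362 mod 4 = 2, hence disc K = 4·(-362) = -1448 and O_K = ℤ[√-362].
7433 ∤ -1448, so 7433 is unramified.
(-362/7433) = 7071^3716 mod 7433 = 1, giving Legendre symbol 1.
d is a quadratic residue mod p, hence 7433 splits in O_K.

splits completely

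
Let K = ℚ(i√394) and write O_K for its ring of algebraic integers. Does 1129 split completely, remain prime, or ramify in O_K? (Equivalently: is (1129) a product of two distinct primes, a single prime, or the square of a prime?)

1129 splits in O_K

-394 mod 4 = 2, hence disc K = 4·(-394) = -1576 and O_K = ℤ[√-394].
Since gcd(1129, -1576) = 1 the prime 1129 does not ramify.
(-394/1129) = 735^564 mod 1129 = 1, giving Legendre symbol 1.
d is a quadratic residue mod p, hence 1129 splits in O_K.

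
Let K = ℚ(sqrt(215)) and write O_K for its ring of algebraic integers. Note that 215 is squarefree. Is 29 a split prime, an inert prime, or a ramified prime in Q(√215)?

29 remains inert

d = 215 ≡ 3 (mod 4), so O_K = ℤ[√215] and disc(K) = 4d = 860.
disc(K) = 860 is not divisible by 29; 29 is unramified.
Legendre symbol by Euler's criterion: (215/29) ≡ 215^14 ≡ 28 (mod 29), i.e. (215/29) = -1.
(215/29) = -1, so 29 is inert.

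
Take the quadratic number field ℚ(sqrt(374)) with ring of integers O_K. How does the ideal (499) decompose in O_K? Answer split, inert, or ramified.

inert — (499) stays prime in O_K

Since 374 ≢ 1 mod 4, the ring of integers is ℤ[√374] with discriminant 4·374 = 1496.
disc(K) = 1496 is not divisible by 499; 499 is unramified.
(374/499) = 374^249 mod 499 = 498, giving Legendre symbol -1.
(374/499) = -1, so 499 is inert.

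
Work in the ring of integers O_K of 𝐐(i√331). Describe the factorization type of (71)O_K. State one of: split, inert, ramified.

split

Since -331 ≡ 1 mod 4, the ring of integers is ℤ[(1+√-331)/2] with discriminant -331.
71 ∤ -331, so 71 is unramified.
Euler's criterion: (-331)^35 mod 71 = 1. Thus (-331|71) = 1.
d is a quadratic residue mod p, hence 71 splits in O_K.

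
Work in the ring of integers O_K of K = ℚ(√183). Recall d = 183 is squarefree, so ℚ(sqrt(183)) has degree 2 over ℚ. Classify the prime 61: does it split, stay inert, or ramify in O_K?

p ramifies

Since 183 ≢ 1 mod 4, the ring of integers is ℤ[√183] with discriminant 4·183 = 732.
Ramification test: 61 | 732. The prime 61 ramifies in K.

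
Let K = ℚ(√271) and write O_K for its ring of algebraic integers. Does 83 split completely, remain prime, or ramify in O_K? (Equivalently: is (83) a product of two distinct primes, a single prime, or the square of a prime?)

271 mod 4 = 3, hence disc K = 4·271 = 1084 and O_K = ℤ[√271].
disc(K) = 1084 is not divisible by 83; 83 is unramified.
Compute (271/83) via Euler: 22^((83-1)/2) mod 83 = 82, so (271/83) = -1.
(271/83) = -1, so 83 is inert.

remains prime (inert)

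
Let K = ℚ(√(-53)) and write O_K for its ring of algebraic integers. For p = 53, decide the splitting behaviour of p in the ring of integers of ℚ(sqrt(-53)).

ramified

-53 mod 4 = 3, hence disc K = 4·(-53) = -212 and O_K = ℤ[√-53].
53 divides disc(K) = -212, so 53 ramifies.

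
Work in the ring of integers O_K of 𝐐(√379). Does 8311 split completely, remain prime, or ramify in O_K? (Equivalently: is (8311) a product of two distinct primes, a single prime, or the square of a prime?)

Since 379 ≢ 1 mod 4, the ring of integers is ℤ[√379] with discriminant 4·379 = 1516.
Since gcd(8311, 1516) = 1 the prime 8311 does not ramify.
Compute (379/8311) via Euler: 379^((8311-1)/2) mod 8311 = 8310, so (379/8311) = -1.
Legendre symbol -1 ⇒ 8311 is inert.

inert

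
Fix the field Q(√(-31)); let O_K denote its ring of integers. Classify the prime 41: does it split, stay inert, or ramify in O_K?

d = -31 ≡ 1 (mod 4), so O_K = ℤ[(1+√-31)/2] and disc(K) = d = -31.
disc(K) = -31 is not divisible by 41; 41 is unramified.
Compute (-31/41) via Euler: 10^((41-1)/2) mod 41 = 1, so (-31/41) = 1.
(-31/41) = 1, so 41 splits.

p splits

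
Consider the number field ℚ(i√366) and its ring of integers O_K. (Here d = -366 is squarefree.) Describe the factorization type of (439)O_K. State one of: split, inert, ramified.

p splits

Since -366 ≢ 1 mod 4, the ring of integers is ℤ[√-366] with discriminant 4·(-366) = -1464.
Since gcd(439, -1464) = 1 the prime 439 does not ramify.
Compute (-366/439) via Euler: 73^((439-1)/2) mod 439 = 1, so (-366/439) = 1.
d is a quadratic residue mod p, hence 439 splits in O_K.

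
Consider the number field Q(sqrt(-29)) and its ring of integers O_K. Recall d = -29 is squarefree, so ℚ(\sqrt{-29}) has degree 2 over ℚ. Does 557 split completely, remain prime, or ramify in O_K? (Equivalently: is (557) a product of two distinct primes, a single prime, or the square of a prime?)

Since -29 ≢ 1 mod 4, the ring of integers is ℤ[√-29] with discriminant 4·(-29) = -116.
Since gcd(557, -116) = 1 the prime 557 does not ramify.
Compute (-29/557) via Euler: 528^((557-1)/2) mod 557 = 1, so (-29/557) = 1.
Legendre symbol 1 ⇒ 557 is split.

split — (557) = 𝔭₁𝔭₂ with 𝔭₁ ≠ 𝔭₂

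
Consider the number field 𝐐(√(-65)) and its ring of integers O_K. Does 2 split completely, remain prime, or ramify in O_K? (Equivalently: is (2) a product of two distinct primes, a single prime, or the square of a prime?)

ramifies in O_K

-65 mod 4 = 3, hence disc K = 4·(-65) = -260 and O_K = ℤ[√-65].
disc(K) = -260 = 2·(-130), so p = 2 is ramified.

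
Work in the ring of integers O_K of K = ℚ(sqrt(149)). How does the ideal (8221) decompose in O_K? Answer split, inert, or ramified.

splits completely

d = 149 ≡ 1 (mod 4), so O_K = ℤ[(1+√149)/2] and disc(K) = d = 149.
Since gcd(8221, 149) = 1 the prime 8221 does not ramify.
(149/8221) = 149^4110 mod 8221 = 1, giving Legendre symbol 1.
(149/8221) = 1, so 8221 splits.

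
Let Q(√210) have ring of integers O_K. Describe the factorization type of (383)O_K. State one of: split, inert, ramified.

remains prime (inert)

Since 210 ≢ 1 mod 4, the ring of integers is ℤ[√210] with discriminant 4·210 = 840.
383 ∤ 840, so 383 is unramified.
Legendre symbol by Euler's criterion: (210/383) ≡ 210^191 ≡ 382 (mod 383), i.e. (210/383) = -1.
Legendre symbol -1 ⇒ 383 is inert.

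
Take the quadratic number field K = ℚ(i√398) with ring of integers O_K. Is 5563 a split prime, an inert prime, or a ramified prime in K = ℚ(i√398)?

-398 mod 4 = 2, hence disc K = 4·(-398) = -1592 and O_K = ℤ[√-398].
5563 ∤ -1592, so 5563 is unramified.
Compute (-398/5563) via Euler: 5165^((5563-1)/2) mod 5563 = 1, so (-398/5563) = 1.
d is a quadratic residue mod p, hence 5563 splits in O_K.

splits completely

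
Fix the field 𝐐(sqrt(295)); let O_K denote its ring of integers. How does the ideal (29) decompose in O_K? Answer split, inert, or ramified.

split — (29) = 𝔭₁𝔭₂ with 𝔭₁ ≠ 𝔭₂

d = 295 ≡ 3 (mod 4), so O_K = ℤ[√295] and disc(K) = 4d = 1180.
29 ∤ 1180, so 29 is unramified.
Euler's criterion: 295^14 mod 29 = 1. Thus (295|29) = 1.
Legendre symbol 1 ⇒ 29 is split.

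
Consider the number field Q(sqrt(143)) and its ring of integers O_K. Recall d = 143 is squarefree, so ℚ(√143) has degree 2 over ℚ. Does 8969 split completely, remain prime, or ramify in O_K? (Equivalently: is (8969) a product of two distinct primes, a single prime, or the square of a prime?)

splits completely

d = 143 ≡ 3 (mod 4), so O_K = ℤ[√143] and disc(K) = 4d = 572.
8969 ∤ 572, so 8969 is unramified.
Euler's criterion: 143^4484 mod 8969 = 1. Thus (143|8969) = 1.
Legendre symbol 1 ⇒ 8969 is split.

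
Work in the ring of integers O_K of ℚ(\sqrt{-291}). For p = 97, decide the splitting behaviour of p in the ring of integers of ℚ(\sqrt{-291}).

p ramifies

-291 mod 4 = 1, hence disc K = -291 and O_K = ℤ[(1+√-291)/2].
disc(K) = -291 = 97·(-3), so p = 97 is ramified.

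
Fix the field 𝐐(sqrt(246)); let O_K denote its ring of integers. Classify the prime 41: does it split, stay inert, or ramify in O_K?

246 mod 4 = 2, hence disc K = 4·246 = 984 and O_K = ℤ[√246].
Ramification test: 41 | 984. The prime 41 ramifies in K.

41 is ramified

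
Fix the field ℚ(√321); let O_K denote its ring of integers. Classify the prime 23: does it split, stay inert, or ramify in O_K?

d = 321 ≡ 1 (mod 4), so O_K = ℤ[(1+√321)/2] and disc(K) = d = 321.
disc(K) = 321 is not divisible by 23; 23 is unramified.
Compute (321/23) via Euler: 22^((23-1)/2) mod 23 = 22, so (321/23) = -1.
d is a non-residue mod p, hence 23 remains inert in O_K.

p is inert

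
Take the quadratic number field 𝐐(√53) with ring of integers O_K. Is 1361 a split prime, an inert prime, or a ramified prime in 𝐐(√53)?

1361 splits in O_K

53 mod 4 = 1, hence disc K = 53 and O_K = ℤ[(1+√53)/2].
disc(K) = 53 is not divisible by 1361; 1361 is unramified.
Legendre symbol by Euler's criterion: (53/1361) ≡ 53^680 ≡ 1 (mod 1361), i.e. (53/1361) = 1.
Legendre symbol 1 ⇒ 1361 is split.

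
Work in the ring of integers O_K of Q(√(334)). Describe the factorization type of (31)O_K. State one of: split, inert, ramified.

remains prime (inert)

334 mod 4 = 2, hence disc K = 4·334 = 1336 and O_K = ℤ[√334].
disc(K) = 1336 is not divisible by 31; 31 is unramified.
Euler's criterion: 334^15 mod 31 = 30. Thus (334|31) = -1.
Legendre symbol -1 ⇒ 31 is inert.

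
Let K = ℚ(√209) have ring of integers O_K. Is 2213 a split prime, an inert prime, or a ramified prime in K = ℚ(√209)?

d = 209 ≡ 1 (mod 4), so O_K = ℤ[(1+√209)/2] and disc(K) = d = 209.
disc(K) = 209 is not divisible by 2213; 2213 is unramified.
Compute (209/2213) via Euler: 209^((2213-1)/2) mod 2213 = 2212, so (209/2213) = -1.
Legendre symbol -1 ⇒ 2213 is inert.

inert — (2213) stays prime in O_K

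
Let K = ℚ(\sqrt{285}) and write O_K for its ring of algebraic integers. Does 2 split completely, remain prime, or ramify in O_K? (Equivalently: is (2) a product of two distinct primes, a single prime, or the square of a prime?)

p is inert

d = 285 ≡ 1 (mod 4), so O_K = ℤ[(1+√285)/2] and disc(K) = d = 285.
disc(K) = 285 is not divisible by 2; 2 is unramified.
Checking d mod 8: 285 ≡ 5. Hence 2 is inert in O_K.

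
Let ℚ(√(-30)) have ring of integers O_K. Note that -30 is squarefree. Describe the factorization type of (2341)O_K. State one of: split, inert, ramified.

inert — (2341) stays prime in O_K

d = -30 ≡ 2 (mod 4), so O_K = ℤ[√-30] and disc(K) = 4d = -120.
Since gcd(2341, -120) = 1 the prime 2341 does not ramify.
Compute (-30/2341) via Euler: 2311^((2341-1)/2) mod 2341 = 2340, so (-30/2341) = -1.
Legendre symbol -1 ⇒ 2341 is inert.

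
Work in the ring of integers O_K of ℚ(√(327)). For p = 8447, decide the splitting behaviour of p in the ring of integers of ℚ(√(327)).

d = 327 ≡ 3 (mod 4), so O_K = ℤ[√327] and disc(K) = 4d = 1308.
8447 ∤ 1308, so 8447 is unramified.
Legendre symbol by Euler's criterion: (327/8447) ≡ 327^4223 ≡ 8446 (mod 8447), i.e. (327/8447) = -1.
(327/8447) = -1, so 8447 is inert.

inert — (8447) stays prime in O_K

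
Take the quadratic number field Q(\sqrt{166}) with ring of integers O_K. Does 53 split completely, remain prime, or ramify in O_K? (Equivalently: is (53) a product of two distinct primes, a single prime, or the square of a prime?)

p splits

166 mod 4 = 2, hence disc K = 4·166 = 664 and O_K = ℤ[√166].
Since gcd(53, 664) = 1 the prime 53 does not ramify.
Euler's criterion: 166^26 mod 53 = 1. Thus (166|53) = 1.
d is a quadratic residue mod p, hence 53 splits in O_K.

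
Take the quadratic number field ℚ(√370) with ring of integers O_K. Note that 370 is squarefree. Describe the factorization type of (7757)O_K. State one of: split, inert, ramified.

remains prime (inert)

d = 370 ≡ 2 (mod 4), so O_K = ℤ[√370] and disc(K) = 4d = 1480.
disc(K) = 1480 is not divisible by 7757; 7757 is unramified.
Euler's criterion: 370^3878 mod 7757 = 7756. Thus (370|7757) = -1.
d is a non-residue mod p, hence 7757 remains inert in O_K.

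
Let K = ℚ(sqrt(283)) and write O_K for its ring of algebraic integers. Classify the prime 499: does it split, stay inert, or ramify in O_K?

499 remains inert

Since 283 ≢ 1 mod 4, the ring of integers is ℤ[√283] with discriminant 4·283 = 1132.
Since gcd(499, 1132) = 1 the prime 499 does not ramify.
Euler's criterion: 283^249 mod 499 = 498. Thus (283|499) = -1.
d is a non-residue mod p, hence 499 remains inert in O_K.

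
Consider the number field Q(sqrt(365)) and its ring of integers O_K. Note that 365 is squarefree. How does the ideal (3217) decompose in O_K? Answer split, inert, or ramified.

365 mod 4 = 1, hence disc K = 365 and O_K = ℤ[(1+√365)/2].
Since gcd(3217, 365) = 1 the prime 3217 does not ramify.
Euler's criterion: 365^1608 mod 3217 = 1. Thus (365|3217) = 1.
Legendre symbol 1 ⇒ 3217 is split.

3217 splits in O_K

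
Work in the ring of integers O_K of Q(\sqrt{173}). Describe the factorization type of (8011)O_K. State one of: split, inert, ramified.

Since 173 ≡ 1 mod 4, the ring of integers is ℤ[(1+√173)/2] with discriminant 173.
8011 ∤ 173, so 8011 is unramified.
(173/8011) = 173^4005 mod 8011 = 8010, giving Legendre symbol -1.
d is a non-residue mod p, hence 8011 remains inert in O_K.

inert — (8011) stays prime in O_K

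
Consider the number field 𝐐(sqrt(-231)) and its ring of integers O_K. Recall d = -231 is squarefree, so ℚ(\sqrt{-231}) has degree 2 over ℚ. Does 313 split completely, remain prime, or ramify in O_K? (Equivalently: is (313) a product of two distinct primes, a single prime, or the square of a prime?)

d = -231 ≡ 1 (mod 4), so O_K = ℤ[(1+√-231)/2] and disc(K) = d = -231.
Since gcd(313, -231) = 1 the prime 313 does not ramify.
Compute (-231/313) via Euler: 82^((313-1)/2) mod 313 = 312, so (-231/313) = -1.
d is a non-residue mod p, hence 313 remains inert in O_K.

inert — (313) stays prime in O_K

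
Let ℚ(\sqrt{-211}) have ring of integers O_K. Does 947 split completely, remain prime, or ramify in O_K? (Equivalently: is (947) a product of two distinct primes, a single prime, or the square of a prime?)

split

Since -211 ≡ 1 mod 4, the ring of integers is ℤ[(1+√-211)/2] with discriminant -211.
Since gcd(947, -211) = 1 the prime 947 does not ramify.
Compute (-211/947) via Euler: 736^((947-1)/2) mod 947 = 1, so (-211/947) = 1.
d is a quadratic residue mod p, hence 947 splits in O_K.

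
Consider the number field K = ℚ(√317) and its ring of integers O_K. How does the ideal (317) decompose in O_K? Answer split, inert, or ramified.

d = 317 ≡ 1 (mod 4), so O_K = ℤ[(1+√317)/2] and disc(K) = d = 317.
Ramification test: 317 | 317. The prime 317 ramifies in K.

ramifies in O_K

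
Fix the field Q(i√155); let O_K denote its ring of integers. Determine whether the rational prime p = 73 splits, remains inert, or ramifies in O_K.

73 splits in O_K

Since -155 ≡ 1 mod 4, the ring of integers is ℤ[(1+√-155)/2] with discriminant -155.
disc(K) = -155 is not divisible by 73; 73 is unramified.
Euler's criterion: (-155)^36 mod 73 = 1. Thus (-155|73) = 1.
d is a quadratic residue mod p, hence 73 splits in O_K.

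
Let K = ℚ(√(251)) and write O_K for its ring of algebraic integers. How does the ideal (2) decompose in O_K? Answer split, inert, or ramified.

251 mod 4 = 3, hence disc K = 4·251 = 1004 and O_K = ℤ[√251].
disc(K) = 1004 = 2·502, so p = 2 is ramified.

2 is ramified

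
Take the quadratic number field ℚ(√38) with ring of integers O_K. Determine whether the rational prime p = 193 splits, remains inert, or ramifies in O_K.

Since 38 ≢ 1 mod 4, the ring of integers is ℤ[√38] with discriminant 4·38 = 152.
Since gcd(193, 152) = 1 the prime 193 does not ramify.
Legendre symbol by Euler's criterion: (38/193) ≡ 38^96 ≡ 192 (mod 193), i.e. (38/193) = -1.
(38/193) = -1, so 193 is inert.

inert — (193) stays prime in O_K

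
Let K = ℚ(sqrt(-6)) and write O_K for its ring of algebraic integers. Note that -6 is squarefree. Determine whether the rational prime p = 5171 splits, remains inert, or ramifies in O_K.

5171 splits in O_K

Since -6 ≢ 1 mod 4, the ring of integers is ℤ[√-6] with discriminant 4·(-6) = -24.
5171 ∤ -24, so 5171 is unramified.
Euler's criterion: (-6)^2585 mod 5171 = 1. Thus (-6|5171) = 1.
Legendre symbol 1 ⇒ 5171 is split.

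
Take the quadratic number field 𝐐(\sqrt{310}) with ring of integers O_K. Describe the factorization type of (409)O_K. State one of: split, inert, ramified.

inert — (409) stays prime in O_K

d = 310 ≡ 2 (mod 4), so O_K = ℤ[√310] and disc(K) = 4d = 1240.
Since gcd(409, 1240) = 1 the prime 409 does not ramify.
Euler's criterion: 310^204 mod 409 = 408. Thus (310|409) = -1.
d is a non-residue mod p, hence 409 remains inert in O_K.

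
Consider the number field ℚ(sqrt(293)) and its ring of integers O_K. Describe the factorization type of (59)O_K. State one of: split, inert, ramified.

59 splits in O_K

Since 293 ≡ 1 mod 4, the ring of integers is ℤ[(1+√293)/2] with discriminant 293.
Since gcd(59, 293) = 1 the prime 59 does not ramify.
Legendre symbol by Euler's criterion: (293/59) ≡ 293^29 ≡ 1 (mod 59), i.e. (293/59) = 1.
Legendre symbol 1 ⇒ 59 is split.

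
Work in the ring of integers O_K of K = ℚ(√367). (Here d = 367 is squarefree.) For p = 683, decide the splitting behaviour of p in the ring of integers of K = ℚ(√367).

split

Since 367 ≢ 1 mod 4, the ring of integers is ℤ[√367] with discriminant 4·367 = 1468.
Since gcd(683, 1468) = 1 the prime 683 does not ramify.
Euler's criterion: 367^341 mod 683 = 1. Thus (367|683) = 1.
(367/683) = 1, so 683 splits.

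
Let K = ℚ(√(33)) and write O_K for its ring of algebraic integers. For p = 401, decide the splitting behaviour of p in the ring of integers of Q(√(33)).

remains prime (inert)

d = 33 ≡ 1 (mod 4), so O_K = ℤ[(1+√33)/2] and disc(K) = d = 33.
401 ∤ 33, so 401 is unramified.
(33/401) = 33^200 mod 401 = 400, giving Legendre symbol -1.
d is a non-residue mod p, hence 401 remains inert in O_K.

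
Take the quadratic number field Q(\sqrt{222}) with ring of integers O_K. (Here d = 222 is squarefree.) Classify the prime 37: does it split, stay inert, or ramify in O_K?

222 mod 4 = 2, hence disc K = 4·222 = 888 and O_K = ℤ[√222].
Ramification test: 37 | 888. The prime 37 ramifies in K.

37 is ramified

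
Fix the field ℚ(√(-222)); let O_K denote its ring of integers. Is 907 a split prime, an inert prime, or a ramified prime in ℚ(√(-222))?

-222 mod 4 = 2, hence disc K = 4·(-222) = -888 and O_K = ℤ[√-222].
disc(K) = -888 is not divisible by 907; 907 is unramified.
(-222/907) = 685^453 mod 907 = 1, giving Legendre symbol 1.
d is a quadratic residue mod p, hence 907 splits in O_K.

split — (907) = 𝔭₁𝔭₂ with 𝔭₁ ≠ 𝔭₂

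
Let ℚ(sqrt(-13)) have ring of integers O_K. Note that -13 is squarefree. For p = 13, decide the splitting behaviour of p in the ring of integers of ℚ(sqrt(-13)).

p ramifies

-13 mod 4 = 3, hence disc K = 4·(-13) = -52 and O_K = ℤ[√-13].
13 divides disc(K) = -52, so 13 ramifies.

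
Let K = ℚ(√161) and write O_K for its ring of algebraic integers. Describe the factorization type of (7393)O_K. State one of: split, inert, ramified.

7393 remains inert

161 mod 4 = 1, hence disc K = 161 and O_K = ℤ[(1+√161)/2].
disc(K) = 161 is not divisible by 7393; 7393 is unramified.
Euler's criterion: 161^3696 mod 7393 = 7392. Thus (161|7393) = -1.
(161/7393) = -1, so 7393 is inert.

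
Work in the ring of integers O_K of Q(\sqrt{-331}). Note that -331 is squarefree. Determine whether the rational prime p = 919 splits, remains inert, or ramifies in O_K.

Since -331 ≡ 1 mod 4, the ring of integers is ℤ[(1+√-331)/2] with discriminant -331.
Since gcd(919, -331) = 1 the prime 919 does not ramify.
Euler's criterion: (-331)^459 mod 919 = 918. Thus (-331|919) = -1.
d is a non-residue mod p, hence 919 remains inert in O_K.

remains prime (inert)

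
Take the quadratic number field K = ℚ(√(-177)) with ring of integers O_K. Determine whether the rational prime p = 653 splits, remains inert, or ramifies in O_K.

-177 mod 4 = 3, hence disc K = 4·(-177) = -708 and O_K = ℤ[√-177].
Since gcd(653, -708) = 1 the prime 653 does not ramify.
Compute (-177/653) via Euler: 476^((653-1)/2) mod 653 = 652, so (-177/653) = -1.
(-177/653) = -1, so 653 is inert.

remains prime (inert)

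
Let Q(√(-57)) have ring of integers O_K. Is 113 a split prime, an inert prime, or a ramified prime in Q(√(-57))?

Since -57 ≢ 1 mod 4, the ring of integers is ℤ[√-57] with discriminant 4·(-57) = -228.
disc(K) = -228 is not divisible by 113; 113 is unramified.
(-57/113) = 56^56 mod 113 = 1, giving Legendre symbol 1.
Legendre symbol 1 ⇒ 113 is split.

113 splits in O_K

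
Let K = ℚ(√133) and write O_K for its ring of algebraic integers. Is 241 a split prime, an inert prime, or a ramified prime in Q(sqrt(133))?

split — (241) = 𝔭₁𝔭₂ with 𝔭₁ ≠ 𝔭₂

d = 133 ≡ 1 (mod 4), so O_K = ℤ[(1+√133)/2] and disc(K) = d = 133.
241 ∤ 133, so 241 is unramified.
(133/241) = 133^120 mod 241 = 1, giving Legendre symbol 1.
d is a quadratic residue mod p, hence 241 splits in O_K.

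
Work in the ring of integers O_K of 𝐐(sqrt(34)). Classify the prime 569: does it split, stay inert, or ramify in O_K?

569 splits in O_K

Since 34 ≢ 1 mod 4, the ring of integers is ℤ[√34] with discriminant 4·34 = 136.
Since gcd(569, 136) = 1 the prime 569 does not ramify.
(34/569) = 34^284 mod 569 = 1, giving Legendre symbol 1.
d is a quadratic residue mod p, hence 569 splits in O_K.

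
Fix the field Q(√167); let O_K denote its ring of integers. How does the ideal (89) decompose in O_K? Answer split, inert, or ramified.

split — (89) = 𝔭₁𝔭₂ with 𝔭₁ ≠ 𝔭₂

Since 167 ≢ 1 mod 4, the ring of integers is ℤ[√167] with discriminant 4·167 = 668.
Since gcd(89, 668) = 1 the prime 89 does not ramify.
Compute (167/89) via Euler: 78^((89-1)/2) mod 89 = 1, so (167/89) = 1.
(167/89) = 1, so 89 splits.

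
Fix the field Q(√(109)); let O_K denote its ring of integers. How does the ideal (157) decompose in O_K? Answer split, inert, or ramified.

109 mod 4 = 1, hence disc K = 109 and O_K = ℤ[(1+√109)/2].
157 ∤ 109, so 157 is unramified.
Compute (109/157) via Euler: 109^((157-1)/2) mod 157 = 1, so (109/157) = 1.
d is a quadratic residue mod p, hence 157 splits in O_K.

157 splits in O_K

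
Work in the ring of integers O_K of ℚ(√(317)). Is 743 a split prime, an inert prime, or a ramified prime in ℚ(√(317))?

317 mod 4 = 1, hence disc K = 317 and O_K = ℤ[(1+√317)/2].
743 ∤ 317, so 743 is unramified.
(317/743) = 317^371 mod 743 = 742, giving Legendre symbol -1.
(317/743) = -1, so 743 is inert.

743 remains inert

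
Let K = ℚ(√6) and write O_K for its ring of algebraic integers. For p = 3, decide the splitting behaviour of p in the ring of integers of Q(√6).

6 mod 4 = 2, hence disc K = 4·6 = 24 and O_K = ℤ[√6].
disc(K) = 24 = 3·8, so p = 3 is ramified.

ramifies in O_K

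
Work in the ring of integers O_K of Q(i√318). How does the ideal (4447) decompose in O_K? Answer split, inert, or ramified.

4447 remains inert

-318 mod 4 = 2, hence disc K = 4·(-318) = -1272 and O_K = ℤ[√-318].
disc(K) = -1272 is not divisible by 4447; 4447 is unramified.
Compute (-318/4447) via Euler: 4129^((4447-1)/2) mod 4447 = 4446, so (-318/4447) = -1.
d is a non-residue mod p, hence 4447 remains inert in O_K.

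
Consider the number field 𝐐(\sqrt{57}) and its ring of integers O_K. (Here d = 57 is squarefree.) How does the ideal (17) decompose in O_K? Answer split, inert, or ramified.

inert

57 mod 4 = 1, hence disc K = 57 and O_K = ℤ[(1+√57)/2].
disc(K) = 57 is not divisible by 17; 17 is unramified.
Compute (57/17) via Euler: 6^((17-1)/2) mod 17 = 16, so (57/17) = -1.
(57/17) = -1, so 17 is inert.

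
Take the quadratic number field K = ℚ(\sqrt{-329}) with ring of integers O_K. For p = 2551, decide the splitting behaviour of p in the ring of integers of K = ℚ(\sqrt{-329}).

d = -329 ≡ 3 (mod 4), so O_K = ℤ[√-329] and disc(K) = 4d = -1316.
Since gcd(2551, -1316) = 1 the prime 2551 does not ramify.
(-329/2551) = 2222^1275 mod 2551 = 2550, giving Legendre symbol -1.
d is a non-residue mod p, hence 2551 remains inert in O_K.

inert — (2551) stays prime in O_K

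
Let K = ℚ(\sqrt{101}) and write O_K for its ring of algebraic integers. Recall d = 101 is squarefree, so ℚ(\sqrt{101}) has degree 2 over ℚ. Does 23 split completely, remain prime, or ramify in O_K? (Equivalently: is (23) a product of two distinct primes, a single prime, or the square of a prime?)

split

Since 101 ≡ 1 mod 4, the ring of integers is ℤ[(1+√101)/2] with discriminant 101.
disc(K) = 101 is not divisible by 23; 23 is unramified.
(101/23) = 9^11 mod 23 = 1, giving Legendre symbol 1.
(101/23) = 1, so 23 splits.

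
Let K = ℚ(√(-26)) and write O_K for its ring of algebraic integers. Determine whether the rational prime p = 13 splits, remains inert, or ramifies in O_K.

Since -26 ≢ 1 mod 4, the ring of integers is ℤ[√-26] with discriminant 4·(-26) = -104.
disc(K) = -104 = 13·(-8), so p = 13 is ramified.

ramified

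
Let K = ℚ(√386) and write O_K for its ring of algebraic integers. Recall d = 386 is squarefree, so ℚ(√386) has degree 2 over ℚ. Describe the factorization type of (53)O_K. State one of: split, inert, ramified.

386 mod 4 = 2, hence disc K = 4·386 = 1544 and O_K = ℤ[√386].
Since gcd(53, 1544) = 1 the prime 53 does not ramify.
(386/53) = 15^26 mod 53 = 1, giving Legendre symbol 1.
(386/53) = 1, so 53 splits.

split — (53) = 𝔭₁𝔭₂ with 𝔭₁ ≠ 𝔭₂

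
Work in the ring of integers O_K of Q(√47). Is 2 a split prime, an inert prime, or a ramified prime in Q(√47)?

ramifies in O_K

Since 47 ≢ 1 mod 4, the ring of integers is ℤ[√47] with discriminant 4·47 = 188.
Ramification test: 2 | 188. The prime 2 ramifies in K.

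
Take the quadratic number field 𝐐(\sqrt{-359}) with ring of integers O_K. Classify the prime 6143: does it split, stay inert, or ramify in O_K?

6143 splits in O_K

d = -359 ≡ 1 (mod 4), so O_K = ℤ[(1+√-359)/2] and disc(K) = d = -359.
Since gcd(6143, -359) = 1 the prime 6143 does not ramify.
Euler's criterion: (-359)^3071 mod 6143 = 1. Thus (-359|6143) = 1.
Legendre symbol 1 ⇒ 6143 is split.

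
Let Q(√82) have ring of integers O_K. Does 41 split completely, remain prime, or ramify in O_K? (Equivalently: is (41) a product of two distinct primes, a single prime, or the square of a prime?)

ramifies in O_K

d = 82 ≡ 2 (mod 4), so O_K = ℤ[√82] and disc(K) = 4d = 328.
41 divides disc(K) = 328, so 41 ramifies.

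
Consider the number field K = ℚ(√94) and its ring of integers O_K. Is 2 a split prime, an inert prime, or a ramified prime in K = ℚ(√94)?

ramified

d = 94 ≡ 2 (mod 4), so O_K = ℤ[√94] and disc(K) = 4d = 376.
2 divides disc(K) = 376, so 2 ramifies.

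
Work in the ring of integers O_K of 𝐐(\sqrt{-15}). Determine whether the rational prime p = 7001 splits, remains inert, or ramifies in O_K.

d = -15 ≡ 1 (mod 4), so O_K = ℤ[(1+√-15)/2] and disc(K) = d = -15.
Since gcd(7001, -15) = 1 the prime 7001 does not ramify.
Euler's criterion: (-15)^3500 mod 7001 = 7000. Thus (-15|7001) = -1.
(-15/7001) = -1, so 7001 is inert.

remains prime (inert)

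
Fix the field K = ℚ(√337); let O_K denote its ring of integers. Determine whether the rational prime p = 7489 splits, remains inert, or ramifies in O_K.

Since 337 ≡ 1 mod 4, the ring of integers is ℤ[(1+√337)/2] with discriminant 337.
7489 ∤ 337, so 7489 is unramified.
(337/7489) = 337^3744 mod 7489 = 1, giving Legendre symbol 1.
(337/7489) = 1, so 7489 splits.

split — (7489) = 𝔭₁𝔭₂ with 𝔭₁ ≠ 𝔭₂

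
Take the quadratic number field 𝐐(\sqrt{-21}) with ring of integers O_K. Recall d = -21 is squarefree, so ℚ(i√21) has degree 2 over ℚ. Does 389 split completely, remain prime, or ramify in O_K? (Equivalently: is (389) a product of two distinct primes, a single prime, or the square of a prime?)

d = -21 ≡ 3 (mod 4), so O_K = ℤ[√-21] and disc(K) = 4d = -84.
389 ∤ -84, so 389 is unramified.
(-21/389) = 368^194 mod 389 = 388, giving Legendre symbol -1.
Legendre symbol -1 ⇒ 389 is inert.

remains prime (inert)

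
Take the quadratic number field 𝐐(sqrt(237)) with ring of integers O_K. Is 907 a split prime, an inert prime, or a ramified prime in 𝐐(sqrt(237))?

Since 237 ≡ 1 mod 4, the ring of integers is ℤ[(1+√237)/2] with discriminant 237.
disc(K) = 237 is not divisible by 907; 907 is unramified.
Legendre symbol by Euler's criterion: (237/907) ≡ 237^453 ≡ 1 (mod 907), i.e. (237/907) = 1.
(237/907) = 1, so 907 splits.

split — (907) = 𝔭₁𝔭₂ with 𝔭₁ ≠ 𝔭₂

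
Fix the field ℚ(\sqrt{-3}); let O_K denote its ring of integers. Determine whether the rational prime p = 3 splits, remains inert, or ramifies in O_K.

3 is ramified

-3 mod 4 = 1, hence disc K = -3 and O_K = ℤ[(1+√-3)/2].
disc(K) = -3 = 3·(-1), so p = 3 is ramified.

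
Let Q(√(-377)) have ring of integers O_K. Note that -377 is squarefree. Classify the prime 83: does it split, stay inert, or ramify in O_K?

83 splits in O_K

Since -377 ≢ 1 mod 4, the ring of integers is ℤ[√-377] with discriminant 4·(-377) = -1508.
disc(K) = -1508 is not divisible by 83; 83 is unramified.
(-377/83) = 38^41 mod 83 = 1, giving Legendre symbol 1.
Legendre symbol 1 ⇒ 83 is split.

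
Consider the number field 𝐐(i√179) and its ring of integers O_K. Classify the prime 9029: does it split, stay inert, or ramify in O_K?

-179 mod 4 = 1, hence disc K = -179 and O_K = ℤ[(1+√-179)/2].
9029 ∤ -179, so 9029 is unramified.
Compute (-179/9029) via Euler: 8850^((9029-1)/2) mod 9029 = 9028, so (-179/9029) = -1.
d is a non-residue mod p, hence 9029 remains inert in O_K.

remains prime (inert)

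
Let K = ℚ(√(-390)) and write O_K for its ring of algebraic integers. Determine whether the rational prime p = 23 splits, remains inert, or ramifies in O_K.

p splits

d = -390 ≡ 2 (mod 4), so O_K = ℤ[√-390] and disc(K) = 4d = -1560.
23 ∤ -1560, so 23 is unramified.
Euler's criterion: (-390)^11 mod 23 = 1. Thus (-390|23) = 1.
Legendre symbol 1 ⇒ 23 is split.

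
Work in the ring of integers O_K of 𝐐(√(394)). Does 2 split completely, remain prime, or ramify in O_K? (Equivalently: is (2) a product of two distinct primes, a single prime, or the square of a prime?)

ramifies in O_K

394 mod 4 = 2, hence disc K = 4·394 = 1576 and O_K = ℤ[√394].
disc(K) = 1576 = 2·788, so p = 2 is ramified.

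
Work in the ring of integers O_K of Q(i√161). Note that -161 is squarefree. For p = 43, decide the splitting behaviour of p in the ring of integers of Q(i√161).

splits completely

-161 mod 4 = 3, hence disc K = 4·(-161) = -644 and O_K = ℤ[√-161].
Since gcd(43, -644) = 1 the prime 43 does not ramify.
Legendre symbol by Euler's criterion: (-161/43) ≡ (-161)^21 ≡ 1 (mod 43), i.e. (-161/43) = 1.
Legendre symbol 1 ⇒ 43 is split.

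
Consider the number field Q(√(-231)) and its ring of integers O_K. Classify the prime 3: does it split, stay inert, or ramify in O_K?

d = -231 ≡ 1 (mod 4), so O_K = ℤ[(1+√-231)/2] and disc(K) = d = -231.
3 divides disc(K) = -231, so 3 ramifies.

3 is ramified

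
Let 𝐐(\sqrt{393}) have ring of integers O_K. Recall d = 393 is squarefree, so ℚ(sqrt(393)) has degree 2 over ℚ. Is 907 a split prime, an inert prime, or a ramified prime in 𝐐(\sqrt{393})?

splits completely

Since 393 ≡ 1 mod 4, the ring of integers is ℤ[(1+√393)/2] with discriminant 393.
disc(K) = 393 is not divisible by 907; 907 is unramified.
Legendre symbol by Euler's criterion: (393/907) ≡ 393^453 ≡ 1 (mod 907), i.e. (393/907) = 1.
d is a quadratic residue mod p, hence 907 splits in O_K.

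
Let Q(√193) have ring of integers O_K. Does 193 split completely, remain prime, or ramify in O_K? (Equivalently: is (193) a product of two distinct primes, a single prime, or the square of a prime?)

193 mod 4 = 1, hence disc K = 193 and O_K = ℤ[(1+√193)/2].
disc(K) = 193 = 193·1, so p = 193 is ramified.

ramifies in O_K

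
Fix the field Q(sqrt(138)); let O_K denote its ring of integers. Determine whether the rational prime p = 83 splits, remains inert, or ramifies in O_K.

inert — (83) stays prime in O_K

138 mod 4 = 2, hence disc K = 4·138 = 552 and O_K = ℤ[√138].
Since gcd(83, 552) = 1 the prime 83 does not ramify.
(138/83) = 55^41 mod 83 = 82, giving Legendre symbol -1.
d is a non-residue mod p, hence 83 remains inert in O_K.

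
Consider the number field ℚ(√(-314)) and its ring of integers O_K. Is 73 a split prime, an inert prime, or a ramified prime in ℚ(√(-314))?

Since -314 ≢ 1 mod 4, the ring of integers is ℤ[√-314] with discriminant 4·(-314) = -1256.
disc(K) = -1256 is not divisible by 73; 73 is unramified.
Compute (-314/73) via Euler: 51^((73-1)/2) mod 73 = 72, so (-314/73) = -1.
d is a non-residue mod p, hence 73 remains inert in O_K.

p is inert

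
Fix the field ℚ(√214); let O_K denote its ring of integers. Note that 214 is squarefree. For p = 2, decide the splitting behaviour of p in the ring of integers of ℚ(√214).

ramified

Since 214 ≢ 1 mod 4, the ring of integers is ℤ[√214] with discriminant 4·214 = 856.
2 divides disc(K) = 856, so 2 ramifies.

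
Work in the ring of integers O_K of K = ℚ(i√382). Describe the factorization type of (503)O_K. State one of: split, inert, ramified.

split — (503) = 𝔭₁𝔭₂ with 𝔭₁ ≠ 𝔭₂

d = -382 ≡ 2 (mod 4), so O_K = ℤ[√-382] and disc(K) = 4d = -1528.
503 ∤ -1528, so 503 is unramified.
Legendre symbol by Euler's criterion: (-382/503) ≡ (-382)^251 ≡ 1 (mod 503), i.e. (-382/503) = 1.
(-382/503) = 1, so 503 splits.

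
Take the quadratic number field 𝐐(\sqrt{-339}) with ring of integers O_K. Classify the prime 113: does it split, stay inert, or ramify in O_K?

Since -339 ≡ 1 mod 4, the ring of integers is ℤ[(1+√-339)/2] with discriminant -339.
disc(K) = -339 = 113·(-3), so p = 113 is ramified.

ramifies in O_K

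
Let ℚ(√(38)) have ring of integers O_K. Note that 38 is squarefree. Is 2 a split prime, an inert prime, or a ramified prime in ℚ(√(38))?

p ramifies

38 mod 4 = 2, hence disc K = 4·38 = 152 and O_K = ℤ[√38].
disc(K) = 152 = 2·76, so p = 2 is ramified.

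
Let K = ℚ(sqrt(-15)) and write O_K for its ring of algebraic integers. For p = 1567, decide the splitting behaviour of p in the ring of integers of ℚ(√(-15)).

d = -15 ≡ 1 (mod 4), so O_K = ℤ[(1+√-15)/2] and disc(K) = d = -15.
Since gcd(1567, -15) = 1 the prime 1567 does not ramify.
Euler's criterion: (-15)^783 mod 1567 = 1566. Thus (-15|1567) = -1.
(-15/1567) = -1, so 1567 is inert.

inert — (1567) stays prime in O_K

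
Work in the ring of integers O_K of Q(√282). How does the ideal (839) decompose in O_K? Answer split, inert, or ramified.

282 mod 4 = 2, hence disc K = 4·282 = 1128 and O_K = ℤ[√282].
Since gcd(839, 1128) = 1 the prime 839 does not ramify.
Euler's criterion: 282^419 mod 839 = 1. Thus (282|839) = 1.
(282/839) = 1, so 839 splits.

split — (839) = 𝔭₁𝔭₂ with 𝔭₁ ≠ 𝔭₂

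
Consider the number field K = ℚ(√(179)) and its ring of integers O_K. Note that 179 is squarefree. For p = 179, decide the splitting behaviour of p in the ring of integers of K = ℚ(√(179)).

179 mod 4 = 3, hence disc K = 4·179 = 716 and O_K = ℤ[√179].
disc(K) = 716 = 179·4, so p = 179 is ramified.

p ramifies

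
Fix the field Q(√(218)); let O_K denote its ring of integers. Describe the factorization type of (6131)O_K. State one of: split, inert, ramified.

p is inert

Since 218 ≢ 1 mod 4, the ring of integers is ℤ[√218] with discriminant 4·218 = 872.
6131 ∤ 872, so 6131 is unramified.
(218/6131) = 218^3065 mod 6131 = 6130, giving Legendre symbol -1.
(218/6131) = -1, so 6131 is inert.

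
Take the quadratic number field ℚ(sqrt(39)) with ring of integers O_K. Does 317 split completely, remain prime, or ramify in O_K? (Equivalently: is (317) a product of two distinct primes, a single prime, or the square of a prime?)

317 splits in O_K

d = 39 ≡ 3 (mod 4), so O_K = ℤ[√39] and disc(K) = 4d = 156.
317 ∤ 156, so 317 is unramified.
Legendre symbol by Euler's criterion: (39/317) ≡ 39^158 ≡ 1 (mod 317), i.e. (39/317) = 1.
(39/317) = 1, so 317 splits.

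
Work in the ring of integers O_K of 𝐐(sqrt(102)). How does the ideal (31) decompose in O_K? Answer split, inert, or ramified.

d = 102 ≡ 2 (mod 4), so O_K = ℤ[√102] and disc(K) = 4d = 408.
disc(K) = 408 is not divisible by 31; 31 is unramified.
Compute (102/31) via Euler: 9^((31-1)/2) mod 31 = 1, so (102/31) = 1.
Legendre symbol 1 ⇒ 31 is split.

split — (31) = 𝔭₁𝔭₂ with 𝔭₁ ≠ 𝔭₂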